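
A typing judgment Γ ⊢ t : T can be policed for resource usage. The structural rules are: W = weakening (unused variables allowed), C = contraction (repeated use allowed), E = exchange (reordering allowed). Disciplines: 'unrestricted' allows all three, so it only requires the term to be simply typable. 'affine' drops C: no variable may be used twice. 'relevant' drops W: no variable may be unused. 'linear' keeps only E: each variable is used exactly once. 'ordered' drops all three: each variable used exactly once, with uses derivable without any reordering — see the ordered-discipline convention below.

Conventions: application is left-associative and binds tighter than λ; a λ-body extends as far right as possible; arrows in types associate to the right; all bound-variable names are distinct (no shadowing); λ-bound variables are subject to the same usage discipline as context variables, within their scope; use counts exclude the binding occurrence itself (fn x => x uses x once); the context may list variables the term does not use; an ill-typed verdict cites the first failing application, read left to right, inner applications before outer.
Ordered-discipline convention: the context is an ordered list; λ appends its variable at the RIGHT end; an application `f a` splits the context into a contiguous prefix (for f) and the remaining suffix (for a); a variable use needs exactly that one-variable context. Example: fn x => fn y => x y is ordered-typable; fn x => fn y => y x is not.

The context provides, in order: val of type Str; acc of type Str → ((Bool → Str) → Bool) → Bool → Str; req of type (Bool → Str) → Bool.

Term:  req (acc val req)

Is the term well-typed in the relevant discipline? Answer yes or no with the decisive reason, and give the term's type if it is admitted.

yes — at least one use each (val, acc, req); term : Bool
counts: val ×1, acc ×1, req ×2
order of uses: req, acc, val, req
typing: well-typed — term : Bool
summary: ordered ✗ | linear ✗ | affine ✗ | relevant ✓ | unrestricted ✓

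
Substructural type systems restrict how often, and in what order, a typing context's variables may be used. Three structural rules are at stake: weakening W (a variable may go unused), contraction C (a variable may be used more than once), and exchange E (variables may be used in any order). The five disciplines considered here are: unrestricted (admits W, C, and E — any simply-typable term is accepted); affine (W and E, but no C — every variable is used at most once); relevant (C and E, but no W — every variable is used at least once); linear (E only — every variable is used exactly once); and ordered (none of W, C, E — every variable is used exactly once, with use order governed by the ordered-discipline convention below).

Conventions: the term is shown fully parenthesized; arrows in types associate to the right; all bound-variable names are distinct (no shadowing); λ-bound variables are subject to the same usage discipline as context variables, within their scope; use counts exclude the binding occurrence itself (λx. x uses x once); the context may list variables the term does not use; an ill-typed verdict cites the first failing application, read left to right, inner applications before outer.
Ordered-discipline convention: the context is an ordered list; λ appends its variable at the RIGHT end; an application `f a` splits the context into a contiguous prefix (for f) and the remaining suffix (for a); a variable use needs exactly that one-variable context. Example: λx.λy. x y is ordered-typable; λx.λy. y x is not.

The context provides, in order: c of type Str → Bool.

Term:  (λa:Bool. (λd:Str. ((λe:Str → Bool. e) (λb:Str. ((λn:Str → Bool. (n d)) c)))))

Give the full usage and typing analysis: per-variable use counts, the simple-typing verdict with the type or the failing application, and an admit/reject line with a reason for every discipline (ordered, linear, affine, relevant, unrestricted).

counts: c: 1; a (bound): 0; d (bound): 1; e (bound): 1; b (bound): 0; n (bound): 1
uses in reading order: e, n, d, c
typing: well-typed — term : Bool → Str → Str → Bool
ordered: ✗ — unused: a, b — weakening required
linear: ✗ — unused: a, b — weakening required
affine: ✓ — c, a, d, e, b, n: no repeats, contraction unneeded
relevant: ✗ — unused: a, b — weakening required
unrestricted: ✓ — simply typable at Bool → Str → Str → Bool; W, C, E all held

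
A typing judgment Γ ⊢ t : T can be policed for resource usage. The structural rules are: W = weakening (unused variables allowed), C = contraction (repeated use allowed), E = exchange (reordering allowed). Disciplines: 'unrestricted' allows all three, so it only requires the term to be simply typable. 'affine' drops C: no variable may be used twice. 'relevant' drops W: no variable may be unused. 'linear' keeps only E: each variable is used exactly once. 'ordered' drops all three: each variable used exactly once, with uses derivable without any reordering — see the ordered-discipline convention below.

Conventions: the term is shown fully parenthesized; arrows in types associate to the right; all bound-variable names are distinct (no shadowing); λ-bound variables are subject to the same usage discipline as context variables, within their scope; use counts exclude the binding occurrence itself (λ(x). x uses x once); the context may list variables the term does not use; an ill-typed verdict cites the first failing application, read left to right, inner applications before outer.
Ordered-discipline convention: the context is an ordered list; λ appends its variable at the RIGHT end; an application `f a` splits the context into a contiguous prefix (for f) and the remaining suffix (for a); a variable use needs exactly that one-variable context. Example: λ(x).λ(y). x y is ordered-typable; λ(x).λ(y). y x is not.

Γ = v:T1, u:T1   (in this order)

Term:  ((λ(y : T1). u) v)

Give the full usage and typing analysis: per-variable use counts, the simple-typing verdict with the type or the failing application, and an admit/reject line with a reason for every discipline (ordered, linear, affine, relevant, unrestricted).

counts: v ×1, u ×1, y [bound] ×0
uses in reading order: u, v
typing: ✓ — T1
ordered ✗ (y never used (weakening))
linear ✗ (y never used (weakening))
affine ✓ (no duplicate uses among v, u, y)
relevant ✗ (y never used (weakening))
unrestricted ✓ (well-typed at T1; no restrictions here)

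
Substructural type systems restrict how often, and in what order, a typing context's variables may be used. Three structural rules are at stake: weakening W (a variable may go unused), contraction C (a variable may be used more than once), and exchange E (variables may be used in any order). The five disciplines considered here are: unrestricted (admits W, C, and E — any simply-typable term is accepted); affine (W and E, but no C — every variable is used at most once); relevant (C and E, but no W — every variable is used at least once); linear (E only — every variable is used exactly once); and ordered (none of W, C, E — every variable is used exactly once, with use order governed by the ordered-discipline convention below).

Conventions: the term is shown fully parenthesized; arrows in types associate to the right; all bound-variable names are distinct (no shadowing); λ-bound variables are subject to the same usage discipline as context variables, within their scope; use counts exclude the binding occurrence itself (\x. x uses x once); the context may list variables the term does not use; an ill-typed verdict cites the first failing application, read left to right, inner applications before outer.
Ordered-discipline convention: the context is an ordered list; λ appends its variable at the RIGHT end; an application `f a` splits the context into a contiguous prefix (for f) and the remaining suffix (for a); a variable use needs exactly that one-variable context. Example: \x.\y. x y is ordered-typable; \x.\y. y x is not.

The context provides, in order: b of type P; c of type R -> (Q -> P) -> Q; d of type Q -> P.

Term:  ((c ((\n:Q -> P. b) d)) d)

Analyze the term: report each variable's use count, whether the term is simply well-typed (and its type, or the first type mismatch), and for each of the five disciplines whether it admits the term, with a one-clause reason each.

use counts: b: 1×; c: 1×; d: 2×; n (λ-bound): 0×
uses in reading order: c, b, d, d
typing: ill-typed: an argument P mismatches the expected R
ordered ✗ (the type mismatch rejects it)
linear ✗ (not simply typable)
affine ✗ (fails simple typing)
relevant ✗ (a type mismatch blocks all five)
unrestricted ✗ (the type mismatch rejects it)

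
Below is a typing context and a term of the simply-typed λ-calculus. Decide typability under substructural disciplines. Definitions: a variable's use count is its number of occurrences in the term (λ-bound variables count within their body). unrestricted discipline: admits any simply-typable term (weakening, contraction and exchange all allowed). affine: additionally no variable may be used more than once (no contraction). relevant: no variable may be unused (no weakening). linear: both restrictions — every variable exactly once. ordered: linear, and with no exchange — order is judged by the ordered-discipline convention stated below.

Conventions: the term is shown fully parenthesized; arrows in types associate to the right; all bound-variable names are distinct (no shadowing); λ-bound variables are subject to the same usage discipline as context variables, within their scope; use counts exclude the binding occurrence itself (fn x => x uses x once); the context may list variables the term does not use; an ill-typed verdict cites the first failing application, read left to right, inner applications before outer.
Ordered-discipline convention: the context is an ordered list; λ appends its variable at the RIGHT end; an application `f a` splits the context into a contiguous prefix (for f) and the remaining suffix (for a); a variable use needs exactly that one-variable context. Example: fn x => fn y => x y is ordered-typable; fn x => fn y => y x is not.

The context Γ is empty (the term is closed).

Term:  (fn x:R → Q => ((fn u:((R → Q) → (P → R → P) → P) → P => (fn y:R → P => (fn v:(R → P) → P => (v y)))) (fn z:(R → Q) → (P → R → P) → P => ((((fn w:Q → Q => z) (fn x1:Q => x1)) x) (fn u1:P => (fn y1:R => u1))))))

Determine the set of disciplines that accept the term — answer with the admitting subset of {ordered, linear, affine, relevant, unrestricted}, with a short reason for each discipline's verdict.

admitted by: affine, unrestricted
use counts: x (λ-bound)=1; u (λ-bound)=0; y (λ-bound)=1; v (λ-bound)=1; z (λ-bound)=1; w (λ-bound)=0; x1 (λ-bound)=1; u1 (λ-bound)=1; y1 (λ-bound)=0
uses in reading order: v, y, z, x1, x, u1
typing: well-typed at (R → Q) → (R → P) → ((R → P) → P) → P
ordered: ✗, unused: u, w, y1 — weakening required
linear: ✗, unused: u, w, y1 — weakening required
affine: ✓, no duplicate uses among x, u, y, v, z, w, x1, u1, y1
relevant: ✗, unused: u, w, y1 — weakening required
unrestricted: ✓, type-checks ((R → Q) → (R → P) → ((R → P) → P) → P) and nothing is barred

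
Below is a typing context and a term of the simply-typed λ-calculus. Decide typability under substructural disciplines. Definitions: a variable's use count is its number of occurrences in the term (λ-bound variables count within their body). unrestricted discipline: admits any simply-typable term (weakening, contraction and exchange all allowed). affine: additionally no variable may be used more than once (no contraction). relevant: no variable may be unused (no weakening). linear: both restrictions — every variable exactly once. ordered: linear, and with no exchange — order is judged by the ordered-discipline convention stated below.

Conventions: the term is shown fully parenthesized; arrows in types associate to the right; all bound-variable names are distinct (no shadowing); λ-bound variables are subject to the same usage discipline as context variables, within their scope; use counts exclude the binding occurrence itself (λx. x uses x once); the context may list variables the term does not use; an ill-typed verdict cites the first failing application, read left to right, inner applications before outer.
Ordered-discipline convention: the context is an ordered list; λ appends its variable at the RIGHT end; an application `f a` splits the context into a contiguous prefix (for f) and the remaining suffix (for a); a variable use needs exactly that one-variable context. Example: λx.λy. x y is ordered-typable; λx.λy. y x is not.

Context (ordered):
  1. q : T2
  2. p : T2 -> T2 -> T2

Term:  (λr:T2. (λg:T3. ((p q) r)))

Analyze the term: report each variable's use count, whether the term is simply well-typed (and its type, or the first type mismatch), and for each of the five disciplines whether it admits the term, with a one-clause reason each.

usage: q: 1×, p: 1×, r (bound): 1×, g (bound): 0×
order of uses: p, q, r
typing: well-typed — term : T2 -> T3 -> T2
ordered: ✗ — unused: g — weakening required
linear: ✗ — unused: g — weakening required
affine: ✓ — at most one use each (q, p, r, g)
relevant: ✗ — unused: g — weakening required
unrestricted: ✓ — simply typable at T2 -> T3 -> T2; W, C, E all held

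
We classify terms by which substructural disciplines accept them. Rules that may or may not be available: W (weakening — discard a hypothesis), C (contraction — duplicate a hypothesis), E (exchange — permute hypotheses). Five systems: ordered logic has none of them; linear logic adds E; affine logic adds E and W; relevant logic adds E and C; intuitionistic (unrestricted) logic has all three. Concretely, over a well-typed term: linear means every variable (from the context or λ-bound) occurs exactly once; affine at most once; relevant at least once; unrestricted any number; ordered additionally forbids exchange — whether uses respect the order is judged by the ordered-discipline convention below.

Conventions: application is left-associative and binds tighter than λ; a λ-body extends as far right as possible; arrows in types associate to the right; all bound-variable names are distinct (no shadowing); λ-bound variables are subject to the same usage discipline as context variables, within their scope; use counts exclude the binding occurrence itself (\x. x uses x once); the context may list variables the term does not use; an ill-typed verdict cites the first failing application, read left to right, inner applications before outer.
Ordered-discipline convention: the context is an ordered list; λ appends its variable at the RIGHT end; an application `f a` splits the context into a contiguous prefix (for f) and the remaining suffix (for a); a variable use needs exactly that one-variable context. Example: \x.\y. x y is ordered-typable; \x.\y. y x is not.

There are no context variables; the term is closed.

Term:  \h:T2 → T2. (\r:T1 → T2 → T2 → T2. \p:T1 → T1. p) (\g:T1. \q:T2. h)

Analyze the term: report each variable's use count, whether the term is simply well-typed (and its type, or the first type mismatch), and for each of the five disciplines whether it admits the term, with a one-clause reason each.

counts: h (bound): 1; r (bound): 0; p (bound): 1; g (bound): 0; q (bound): 0
uses in reading order: p, h
typing: ✓ — (T2 → T2) → (T1 → T1) → T1 → T1
ordered ✗ (r, g, q never used (weakening))
linear ✗ (r, g, q never used (weakening))
affine ✓ (no duplicate uses among h, r, p, g, q)
relevant ✗ (r, g, q never used (weakening))
unrestricted ✓ (simply typable at (T2 → T2) → (T1 → T1) → T1 → T1; W, C, E all held)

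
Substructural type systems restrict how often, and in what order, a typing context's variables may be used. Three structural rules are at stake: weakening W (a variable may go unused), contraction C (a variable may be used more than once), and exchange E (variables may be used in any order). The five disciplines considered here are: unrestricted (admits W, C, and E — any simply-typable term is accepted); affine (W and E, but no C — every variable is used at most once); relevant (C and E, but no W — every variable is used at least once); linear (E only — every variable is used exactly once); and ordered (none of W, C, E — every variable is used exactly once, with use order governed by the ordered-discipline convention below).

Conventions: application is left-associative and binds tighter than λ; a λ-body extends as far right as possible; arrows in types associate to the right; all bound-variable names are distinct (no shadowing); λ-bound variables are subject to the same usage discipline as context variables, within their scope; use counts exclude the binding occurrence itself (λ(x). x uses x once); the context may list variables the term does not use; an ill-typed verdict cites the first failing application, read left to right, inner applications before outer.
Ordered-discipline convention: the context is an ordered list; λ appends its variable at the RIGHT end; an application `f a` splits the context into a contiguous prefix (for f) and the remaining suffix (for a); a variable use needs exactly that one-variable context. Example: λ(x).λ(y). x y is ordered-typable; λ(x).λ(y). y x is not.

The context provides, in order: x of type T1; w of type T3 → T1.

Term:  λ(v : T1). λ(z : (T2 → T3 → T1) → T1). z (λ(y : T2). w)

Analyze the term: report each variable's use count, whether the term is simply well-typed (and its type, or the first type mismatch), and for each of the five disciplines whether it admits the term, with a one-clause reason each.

counts: x ×0; w ×1; v [bound] ×0; z [bound] ×1; y [bound] ×0
uses in reading order: z, w
typing: well-typed — term : T1 → ((T2 → T3 → T1) → T1) → T1
ordered ✗ (unused: x, v, y — weakening required)
linear ✗ (unused: x, v, y — weakening required)
affine ✓ (none of x, w, v, z, y used more than once)
relevant ✗ (unused: x, v, y — weakening required)
unrestricted ✓ (simply typable at T1 → ((T2 → T3 → T1) → T1) → T1; W, C, E all held)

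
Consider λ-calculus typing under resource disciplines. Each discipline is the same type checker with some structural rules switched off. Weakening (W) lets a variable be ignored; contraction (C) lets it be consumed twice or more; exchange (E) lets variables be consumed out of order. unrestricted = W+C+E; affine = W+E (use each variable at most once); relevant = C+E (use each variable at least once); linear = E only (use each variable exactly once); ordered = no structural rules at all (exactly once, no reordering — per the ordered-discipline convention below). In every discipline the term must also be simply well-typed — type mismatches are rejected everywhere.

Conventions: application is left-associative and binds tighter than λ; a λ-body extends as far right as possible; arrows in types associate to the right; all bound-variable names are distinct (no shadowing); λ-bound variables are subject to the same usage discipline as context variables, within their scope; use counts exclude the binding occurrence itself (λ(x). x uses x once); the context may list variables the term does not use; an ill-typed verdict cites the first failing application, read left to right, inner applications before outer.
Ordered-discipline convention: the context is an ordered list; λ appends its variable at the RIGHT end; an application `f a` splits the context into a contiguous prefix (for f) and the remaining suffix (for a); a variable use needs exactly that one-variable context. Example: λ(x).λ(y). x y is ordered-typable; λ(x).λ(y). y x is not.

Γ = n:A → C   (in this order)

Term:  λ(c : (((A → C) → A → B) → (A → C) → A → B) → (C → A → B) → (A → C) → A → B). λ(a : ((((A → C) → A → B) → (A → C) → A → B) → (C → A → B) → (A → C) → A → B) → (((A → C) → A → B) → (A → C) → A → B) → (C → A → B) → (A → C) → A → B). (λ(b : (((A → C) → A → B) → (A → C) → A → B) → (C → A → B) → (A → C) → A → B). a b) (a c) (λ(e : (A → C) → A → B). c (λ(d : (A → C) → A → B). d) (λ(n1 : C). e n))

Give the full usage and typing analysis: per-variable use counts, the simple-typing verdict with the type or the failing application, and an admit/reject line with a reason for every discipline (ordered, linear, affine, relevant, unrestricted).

use counts: n: 1×; c (bound): 2×; a (bound): 2×; b (bound): 1×; e (bound): 1×; d (bound): 1×; n1 (bound): 0×
uses in reading order: a, b, a, c, c, d, e, n
typing: well-typed — term : ((((A → C) → A → B) → (A → C) → A → B) → (C → A → B) → (A → C) → A → B) → (((((A → C) → A → B) → (A → C) → A → B) → (C → A → B) → (A → C) → A → B) → (((A → C) → A → B) → (A → C) → A → B) → (C → A → B) → (A → C) → A → B) → (C → A → B) → (A → C) → A → B
ordered: ✗ — repeated use of c ×2, a ×2; needs weakening: n1 unused
linear: ✗ — repeated use of c ×2, a ×2; needs weakening: n1 unused
affine: ✗ — repeated use of c ×2, a ×2
relevant: ✗ — needs weakening: n1 unused
unrestricted: ✓ — well-typed at ((((A → C) → A → B) → (A → C) → A → B) → (C → A → B) → (A → C) → A → B) → (((((A → C) → A → B) → (A → C) → A → B) → (C → A → B) → (A → C) → A → B) → (((A → C) → A → B) → (A → C) → A → B) → (C → A → B) → (A → C) → A → B) → (C → A → B) → (A → C) → A → B; no restrictions here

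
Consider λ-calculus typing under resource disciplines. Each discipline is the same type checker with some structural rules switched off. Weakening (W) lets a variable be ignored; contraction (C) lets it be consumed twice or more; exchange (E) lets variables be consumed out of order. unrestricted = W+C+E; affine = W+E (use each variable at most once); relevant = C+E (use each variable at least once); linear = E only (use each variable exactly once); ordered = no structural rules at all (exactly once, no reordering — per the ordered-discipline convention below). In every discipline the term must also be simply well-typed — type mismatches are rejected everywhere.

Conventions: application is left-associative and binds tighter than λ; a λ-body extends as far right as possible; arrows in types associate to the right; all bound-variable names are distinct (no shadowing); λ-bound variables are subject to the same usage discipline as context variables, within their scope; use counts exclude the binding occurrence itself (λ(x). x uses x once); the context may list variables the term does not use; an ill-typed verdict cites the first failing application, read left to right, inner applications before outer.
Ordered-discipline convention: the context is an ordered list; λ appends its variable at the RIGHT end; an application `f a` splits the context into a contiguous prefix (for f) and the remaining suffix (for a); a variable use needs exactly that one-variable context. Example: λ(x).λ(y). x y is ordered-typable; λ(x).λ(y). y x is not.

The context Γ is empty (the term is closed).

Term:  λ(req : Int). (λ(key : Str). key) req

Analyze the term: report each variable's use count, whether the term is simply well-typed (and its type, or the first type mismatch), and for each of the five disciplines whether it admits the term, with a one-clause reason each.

counts: req (λ-bound)=1; key (λ-bound)=1
left-to-right use order: key, req
typing: ill-typed: an argument Int mismatches the expected Str
ordered ✗ (fails simple typing)
linear ✗ (a type mismatch blocks all five)
affine ✗ (the type mismatch rejects it)
relevant ✗ (not simply typable)
unrestricted ✗ (fails simple typing)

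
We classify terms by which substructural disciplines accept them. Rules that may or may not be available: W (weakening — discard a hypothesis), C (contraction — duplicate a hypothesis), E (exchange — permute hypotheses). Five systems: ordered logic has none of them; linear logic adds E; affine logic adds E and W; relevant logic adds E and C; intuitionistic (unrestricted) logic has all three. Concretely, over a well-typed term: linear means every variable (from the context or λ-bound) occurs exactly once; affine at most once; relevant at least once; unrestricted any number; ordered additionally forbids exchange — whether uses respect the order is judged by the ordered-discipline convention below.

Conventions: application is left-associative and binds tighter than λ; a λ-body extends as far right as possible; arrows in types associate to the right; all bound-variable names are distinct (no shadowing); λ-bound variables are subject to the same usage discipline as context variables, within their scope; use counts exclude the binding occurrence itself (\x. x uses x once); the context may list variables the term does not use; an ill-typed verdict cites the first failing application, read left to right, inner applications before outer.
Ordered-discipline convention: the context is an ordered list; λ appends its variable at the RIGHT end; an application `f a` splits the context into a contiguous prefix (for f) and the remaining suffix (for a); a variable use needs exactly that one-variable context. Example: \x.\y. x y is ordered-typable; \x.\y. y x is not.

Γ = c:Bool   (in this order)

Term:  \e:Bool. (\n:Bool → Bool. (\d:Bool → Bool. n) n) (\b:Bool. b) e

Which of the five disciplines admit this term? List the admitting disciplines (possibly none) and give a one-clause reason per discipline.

admitted by: unrestricted
use counts: c: 0, e (λ-bound): 1, n (λ-bound): 2, d (λ-bound): 0, b (λ-bound): 1
use order (left to right): n, n, b, e
typing: ✓ — Bool → Bool
ordered: ✗ — needs contraction — n ×2; needs weakening: c, d unused
linear: ✗ — needs contraction — n ×2; needs weakening: c, d unused
affine: ✗ — needs contraction — n ×2
relevant: ✗ — needs weakening: c, d unused
unrestricted: ✓ — typability at Bool → Bool is all that's needed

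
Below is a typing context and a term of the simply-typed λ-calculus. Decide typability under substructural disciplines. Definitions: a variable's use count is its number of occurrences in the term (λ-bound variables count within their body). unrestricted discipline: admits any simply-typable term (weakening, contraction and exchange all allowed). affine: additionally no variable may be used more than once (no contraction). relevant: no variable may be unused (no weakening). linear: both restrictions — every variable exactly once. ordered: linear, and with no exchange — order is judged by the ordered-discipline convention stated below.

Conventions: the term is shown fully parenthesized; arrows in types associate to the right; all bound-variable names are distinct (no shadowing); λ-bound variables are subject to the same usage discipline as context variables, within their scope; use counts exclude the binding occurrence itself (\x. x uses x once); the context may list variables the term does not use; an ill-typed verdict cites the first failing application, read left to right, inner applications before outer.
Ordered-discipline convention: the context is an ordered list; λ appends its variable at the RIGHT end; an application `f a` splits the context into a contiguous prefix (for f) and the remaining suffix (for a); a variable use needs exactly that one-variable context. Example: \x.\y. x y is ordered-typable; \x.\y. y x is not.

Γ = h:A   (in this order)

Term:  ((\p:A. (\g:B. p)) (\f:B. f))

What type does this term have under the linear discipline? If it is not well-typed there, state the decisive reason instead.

not well-typed under linear — the type mismatch rejects it
usage: h: 0, p [bound]: 1, g [bound]: 0, f [bound]: 1
left-to-right use order: p, f
typing: ill-typed: a function awaiting A gets B -> B
all disciplines: ordered ✗; linear ✗; affine ✗; relevant ✗; unrestricted ✗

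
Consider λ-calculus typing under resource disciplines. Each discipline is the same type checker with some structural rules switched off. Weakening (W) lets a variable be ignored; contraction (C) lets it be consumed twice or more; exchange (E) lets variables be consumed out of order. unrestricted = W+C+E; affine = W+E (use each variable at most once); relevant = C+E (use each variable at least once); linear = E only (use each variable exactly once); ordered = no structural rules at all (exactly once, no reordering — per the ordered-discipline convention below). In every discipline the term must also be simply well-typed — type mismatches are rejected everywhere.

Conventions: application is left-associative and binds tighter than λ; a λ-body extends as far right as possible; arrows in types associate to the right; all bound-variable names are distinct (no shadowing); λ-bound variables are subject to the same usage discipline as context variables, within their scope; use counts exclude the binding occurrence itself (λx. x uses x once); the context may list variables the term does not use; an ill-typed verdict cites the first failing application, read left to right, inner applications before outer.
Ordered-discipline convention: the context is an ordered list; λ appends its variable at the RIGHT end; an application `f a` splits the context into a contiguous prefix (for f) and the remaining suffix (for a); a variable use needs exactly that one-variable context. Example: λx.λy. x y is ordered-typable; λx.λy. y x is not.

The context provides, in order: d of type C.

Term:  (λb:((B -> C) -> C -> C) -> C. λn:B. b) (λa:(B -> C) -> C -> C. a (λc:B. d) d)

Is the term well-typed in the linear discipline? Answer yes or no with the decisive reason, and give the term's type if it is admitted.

no — uses contraction: d ×2; n, c never used (weakening)
use counts: d=2; b (bound)=1; n (bound)=0; a (bound)=1; c (bound)=0
uses in reading order: b, a, d, d
typing: the term checks, with type B -> ((B -> C) -> C -> C) -> C
summary: ordered ✗ · linear ✗ · affine ✗ · relevant ✗ · unrestricted ✓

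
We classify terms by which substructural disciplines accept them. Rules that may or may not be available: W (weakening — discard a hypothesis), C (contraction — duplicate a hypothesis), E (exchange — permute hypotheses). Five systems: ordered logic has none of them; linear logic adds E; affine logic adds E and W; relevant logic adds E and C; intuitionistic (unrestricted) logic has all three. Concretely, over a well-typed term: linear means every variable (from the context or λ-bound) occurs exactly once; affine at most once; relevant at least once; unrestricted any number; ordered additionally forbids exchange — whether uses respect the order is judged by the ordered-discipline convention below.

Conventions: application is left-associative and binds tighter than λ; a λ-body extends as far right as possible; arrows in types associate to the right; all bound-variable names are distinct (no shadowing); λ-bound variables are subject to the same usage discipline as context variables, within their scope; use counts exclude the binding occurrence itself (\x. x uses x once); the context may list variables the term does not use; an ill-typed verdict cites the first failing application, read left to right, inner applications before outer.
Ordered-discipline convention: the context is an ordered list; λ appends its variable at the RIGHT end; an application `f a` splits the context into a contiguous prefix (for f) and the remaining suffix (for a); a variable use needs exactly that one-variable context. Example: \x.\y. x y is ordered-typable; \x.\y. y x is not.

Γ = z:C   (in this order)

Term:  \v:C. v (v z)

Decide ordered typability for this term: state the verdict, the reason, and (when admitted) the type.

no — a type mismatch blocks all five
usage: z: 1, v [bound]: 2
order of uses: v, v, z
typing: ill-typed: can't apply a value of type C
per-discipline verdicts: ordered ✗; linear ✗; affine ✗; relevant ✗; unrestricted ✗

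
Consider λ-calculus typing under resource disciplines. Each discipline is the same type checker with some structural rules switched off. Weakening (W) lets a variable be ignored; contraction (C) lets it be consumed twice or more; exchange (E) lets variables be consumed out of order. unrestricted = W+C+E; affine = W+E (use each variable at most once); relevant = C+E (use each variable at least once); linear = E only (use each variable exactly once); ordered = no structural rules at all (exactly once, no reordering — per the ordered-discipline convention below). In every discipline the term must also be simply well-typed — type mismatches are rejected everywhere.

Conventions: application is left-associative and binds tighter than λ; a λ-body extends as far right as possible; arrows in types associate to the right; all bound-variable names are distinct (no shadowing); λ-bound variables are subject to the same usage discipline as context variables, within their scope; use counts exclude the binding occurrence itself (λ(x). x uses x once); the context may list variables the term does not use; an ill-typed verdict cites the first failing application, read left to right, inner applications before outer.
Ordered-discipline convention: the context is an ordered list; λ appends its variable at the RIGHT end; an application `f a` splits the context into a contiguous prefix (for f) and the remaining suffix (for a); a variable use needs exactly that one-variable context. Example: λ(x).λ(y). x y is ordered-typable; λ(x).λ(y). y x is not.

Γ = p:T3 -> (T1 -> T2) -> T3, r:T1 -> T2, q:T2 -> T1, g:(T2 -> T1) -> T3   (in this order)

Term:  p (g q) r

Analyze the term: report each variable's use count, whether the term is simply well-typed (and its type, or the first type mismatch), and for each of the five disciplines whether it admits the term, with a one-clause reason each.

counts: p ×1; r ×1; q ×1; g ×1
use order (left to right): p, g, q, r
typing: well-typed at T3
ordered: ✗ — no ordered split (uses run p, g, q, r)
linear: ✓ — p, r, q, g: one use apiece
affine: ✓ — none of p, r, q, g used more than once
relevant: ✓ — every one of p, r, q, g appears
unrestricted: ✓ — type-checks (T3) and nothing is barred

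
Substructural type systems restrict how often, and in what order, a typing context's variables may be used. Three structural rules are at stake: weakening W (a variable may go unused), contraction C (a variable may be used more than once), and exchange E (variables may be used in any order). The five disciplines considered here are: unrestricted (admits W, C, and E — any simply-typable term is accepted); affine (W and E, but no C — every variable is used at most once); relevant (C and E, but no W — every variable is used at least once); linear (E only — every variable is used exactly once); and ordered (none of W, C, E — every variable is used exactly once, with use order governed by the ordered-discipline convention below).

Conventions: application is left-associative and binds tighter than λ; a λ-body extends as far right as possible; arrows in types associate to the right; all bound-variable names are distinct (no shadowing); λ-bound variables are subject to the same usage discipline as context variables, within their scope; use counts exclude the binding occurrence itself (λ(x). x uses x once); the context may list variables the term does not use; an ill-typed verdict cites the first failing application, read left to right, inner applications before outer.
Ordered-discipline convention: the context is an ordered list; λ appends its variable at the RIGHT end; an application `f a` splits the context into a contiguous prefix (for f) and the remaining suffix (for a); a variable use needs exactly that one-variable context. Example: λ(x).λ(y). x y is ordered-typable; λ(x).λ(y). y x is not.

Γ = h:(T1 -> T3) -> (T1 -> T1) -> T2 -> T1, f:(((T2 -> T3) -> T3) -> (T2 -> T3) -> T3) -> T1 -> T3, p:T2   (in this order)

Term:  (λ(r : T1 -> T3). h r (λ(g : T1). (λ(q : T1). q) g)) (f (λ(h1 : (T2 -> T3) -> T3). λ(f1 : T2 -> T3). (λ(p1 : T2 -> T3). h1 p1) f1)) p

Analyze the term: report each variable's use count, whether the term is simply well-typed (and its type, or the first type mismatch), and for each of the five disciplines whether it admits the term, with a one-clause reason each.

variable uses: h: 1×; f: 1×; p: 1×; r [bound]: 1×; g [bound]: 1×; q [bound]: 1×; h1 [bound]: 1×; f1 [bound]: 1×; p1 [bound]: 1×
order of uses: h, r, q, g, f, h1, p1, f1, p
typing: well-typed — term : T1
ordered ✓ (h, f, p, r, g, q, h1, f1, p1: once each, no exchange needed)
linear ✓ (exactly-once usage across h, f, p, r, g, q, h1, f1, p1)
affine ✓ (at most one use each (h, f, p, r, g, q, h1, f1, p1))
relevant ✓ (at least one use each (h, f, p, r, g, q, h1, f1, p1))
unrestricted ✓ (typability at T1 is all that's needed)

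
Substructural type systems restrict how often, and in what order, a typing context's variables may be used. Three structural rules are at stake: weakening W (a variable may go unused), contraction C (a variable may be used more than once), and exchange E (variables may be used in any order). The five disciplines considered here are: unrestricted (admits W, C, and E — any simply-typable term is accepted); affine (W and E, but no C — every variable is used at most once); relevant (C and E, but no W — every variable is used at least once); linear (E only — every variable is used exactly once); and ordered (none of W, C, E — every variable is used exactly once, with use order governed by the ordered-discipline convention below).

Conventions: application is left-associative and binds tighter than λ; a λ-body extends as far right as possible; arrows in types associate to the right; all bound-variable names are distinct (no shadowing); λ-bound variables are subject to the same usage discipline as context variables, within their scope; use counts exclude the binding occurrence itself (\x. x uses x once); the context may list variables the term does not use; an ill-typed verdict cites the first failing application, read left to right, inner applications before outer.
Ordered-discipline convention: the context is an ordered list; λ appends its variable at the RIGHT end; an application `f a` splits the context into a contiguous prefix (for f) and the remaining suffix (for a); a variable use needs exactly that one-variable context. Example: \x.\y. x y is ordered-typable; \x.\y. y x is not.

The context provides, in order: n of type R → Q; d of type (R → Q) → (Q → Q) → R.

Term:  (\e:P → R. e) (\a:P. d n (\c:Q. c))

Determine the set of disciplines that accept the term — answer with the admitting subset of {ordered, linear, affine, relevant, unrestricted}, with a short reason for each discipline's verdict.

admitting disciplines: affine, unrestricted
variable uses: n=1; d=1; e (bound)=1; a (bound)=0; c (bound)=1
order of uses: e, d, n, c
typing: well-typed at P → R
ordered ✗ (unused: a — weakening required)
linear ✗ (unused: a — weakening required)
affine ✓ (no duplicate uses among n, d, e, a, c)
relevant ✗ (unused: a — weakening required)
unrestricted ✓ (simply typable at P → R; W, C, E all held)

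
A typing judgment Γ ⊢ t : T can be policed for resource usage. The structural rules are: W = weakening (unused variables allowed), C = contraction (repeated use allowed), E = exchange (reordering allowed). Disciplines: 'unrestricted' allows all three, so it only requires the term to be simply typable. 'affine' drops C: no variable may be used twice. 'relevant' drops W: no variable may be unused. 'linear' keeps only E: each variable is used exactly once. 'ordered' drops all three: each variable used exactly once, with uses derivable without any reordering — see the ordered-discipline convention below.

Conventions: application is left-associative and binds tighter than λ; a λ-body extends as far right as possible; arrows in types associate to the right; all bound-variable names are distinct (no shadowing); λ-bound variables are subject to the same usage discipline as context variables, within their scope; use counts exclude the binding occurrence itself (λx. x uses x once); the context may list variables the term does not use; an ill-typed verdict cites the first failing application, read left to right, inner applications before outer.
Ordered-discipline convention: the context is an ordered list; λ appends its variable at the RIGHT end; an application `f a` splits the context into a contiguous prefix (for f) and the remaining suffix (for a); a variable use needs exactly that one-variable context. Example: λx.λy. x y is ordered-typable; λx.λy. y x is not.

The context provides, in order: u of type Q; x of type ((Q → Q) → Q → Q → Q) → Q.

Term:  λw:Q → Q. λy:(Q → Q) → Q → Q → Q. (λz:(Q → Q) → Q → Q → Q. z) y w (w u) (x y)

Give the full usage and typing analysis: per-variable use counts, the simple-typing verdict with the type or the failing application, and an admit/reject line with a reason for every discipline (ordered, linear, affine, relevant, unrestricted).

usage: u: 1, x: 1, w (λ-bound): 2, y (λ-bound): 2, z (λ-bound): 1
use order (left to right): z, y, w, w, u, x, y
typing: ✓ — (Q → Q) → ((Q → Q) → Q → Q → Q) → Q
ordered ✗ (uses contraction: w ×2, y ×2)
linear ✗ (uses contraction: w ×2, y ×2)
affine ✗ (uses contraction: w ×2, y ×2)
relevant ✓ (u, x, w, y, z: all used, weakening unneeded)
unrestricted ✓ (well-typed at (Q → Q) → ((Q → Q) → Q → Q → Q) → Q; no restrictions here)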